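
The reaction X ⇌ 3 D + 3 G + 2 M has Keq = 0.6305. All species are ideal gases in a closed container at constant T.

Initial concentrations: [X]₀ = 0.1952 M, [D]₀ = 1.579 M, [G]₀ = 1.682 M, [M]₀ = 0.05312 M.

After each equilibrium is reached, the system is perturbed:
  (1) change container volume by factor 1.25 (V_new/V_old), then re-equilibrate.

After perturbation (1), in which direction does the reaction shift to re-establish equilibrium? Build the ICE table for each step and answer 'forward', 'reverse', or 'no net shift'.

Q₀ = 0.2708 vs Keq = 0.6305 ⇒ Q<K, forward
Step 1:
                   X          D          G          M
  init        0.1952      1.579      1.682    0.05312
  Δ         -0.01062    0.03187    0.03187    0.02125
  eq          0.1846      1.611      1.714    0.07437
  solve Keq expr → x = 0.01062; check Q = 0.6305
Then change container volume by factor 1.25 (V_new/V_old).
Step 2:
                   X          D          G          M
  init        0.1477      1.289      1.371    0.05949
  Δ         -0.02204    0.06613    0.06613    0.04408
  eq          0.1256      1.355      1.437     0.1036
  solve Keq expr → x = 0.02204; check Q = 0.6305

Direction: forward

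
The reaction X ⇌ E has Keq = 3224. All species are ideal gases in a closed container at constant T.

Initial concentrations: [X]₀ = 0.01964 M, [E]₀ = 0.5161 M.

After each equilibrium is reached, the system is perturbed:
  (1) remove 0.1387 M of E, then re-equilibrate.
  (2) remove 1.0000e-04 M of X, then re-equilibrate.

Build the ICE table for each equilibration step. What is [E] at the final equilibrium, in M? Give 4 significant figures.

Q₀ = 26.28 vs Keq = 3224 ⇒ Q<K, forward
Step 1:
                  X         E
  I         0.01964    0.5161
  C        -0.01947   0.01947
  E       1.6612e-04    0.5356
  solve Keq expr → x = 0.01947; check Q = 3224
Then remove 0.1387 M of E.
Step 2:
                  X         E
  I       1.6612e-04    0.3969
  C       -4.3008e-05 4.3008e-05
  E       1.2311e-04    0.3969
  solve Keq expr → x = 4.3008e-05; check Q = 3224
Then remove 1.0000e-04 M of X.
Step 3:
                  X         E
  I       2.3113e-05    0.3969
  C       9.9969e-05 -9.9969e-05
  E       1.2308e-04    0.3968
  solve Keq expr → x = -9.9969e-05; check Q = 3224

[E]_eq = 0.3968 M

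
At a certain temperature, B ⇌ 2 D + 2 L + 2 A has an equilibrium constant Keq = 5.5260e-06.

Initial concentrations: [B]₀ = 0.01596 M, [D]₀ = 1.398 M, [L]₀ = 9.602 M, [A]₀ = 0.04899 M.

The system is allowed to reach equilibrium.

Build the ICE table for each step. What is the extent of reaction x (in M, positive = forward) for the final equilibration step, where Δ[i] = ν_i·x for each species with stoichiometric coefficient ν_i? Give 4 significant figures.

x = -0.02448 M

Q₀ = 27.1 vs Keq = 5.5260e-06 ⇒ Q>K, reverse
Step 1:
                    B           D           L           A
  I           0.01596       1.398       9.602     0.04899
  C           0.02448    -0.04895    -0.04895    -0.04895
  E           0.04044       1.349       9.553  3.6680e-05
  solve Keq expr → x = -0.02448; check Q = 5.5260e-06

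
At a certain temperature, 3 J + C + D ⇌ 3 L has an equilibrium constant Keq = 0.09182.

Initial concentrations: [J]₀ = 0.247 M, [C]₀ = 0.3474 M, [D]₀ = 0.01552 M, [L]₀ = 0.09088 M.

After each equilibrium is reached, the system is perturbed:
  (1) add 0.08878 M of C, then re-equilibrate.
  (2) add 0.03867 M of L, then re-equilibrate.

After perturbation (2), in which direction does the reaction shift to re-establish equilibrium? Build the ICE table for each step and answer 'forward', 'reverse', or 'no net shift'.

Direction: reverse

Q₀ = 9.238 vs Keq = 0.09182 ⇒ Q>K, reverse
Step 1:
                    J           C           D           L
  Initial       0.247      0.3474     0.01552     0.09088
  Change      0.05858     0.01953     0.01953    -0.05858
  Equil        0.3056      0.3669     0.03505      0.0323
  solve Keq expr → x = -0.01953; check Q = 0.09182
Then add 0.08878 M of C.
Step 2:
                    J           C           D           L
  Initial      0.3056      0.4557     0.03505      0.0323
  Change    -0.001964 -6.5454e-04 -6.5454e-04    0.001964
  Equil        0.3036      0.4551     0.03439     0.03426
  solve Keq expr → x = 6.5454e-04; check Q = 0.09182
Then add 0.03867 M of L.
Step 3:
                    J           C           D           L
  Initial      0.3036      0.4551     0.03439     0.07293
  Change      0.03133     0.01044     0.01044    -0.03133
  Equil        0.3349      0.4655     0.04484      0.0416
  solve Keq expr → x = -0.01044; check Q = 0.09182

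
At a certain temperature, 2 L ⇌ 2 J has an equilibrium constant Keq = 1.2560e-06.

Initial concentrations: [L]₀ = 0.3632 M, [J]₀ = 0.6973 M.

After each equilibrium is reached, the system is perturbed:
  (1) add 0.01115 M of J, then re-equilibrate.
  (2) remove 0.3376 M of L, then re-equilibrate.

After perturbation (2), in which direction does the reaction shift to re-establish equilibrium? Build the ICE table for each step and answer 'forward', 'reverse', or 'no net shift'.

Direction: reverse

Q₀ = 3.686 vs Keq = 1.2560e-06 ⇒ Q>K, reverse
Step 1:
                   L          J
  init        0.3632     0.6973
  Δ           0.6961    -0.6961
  eq           1.059   0.001187
  solve Keq expr → x = -0.3481; check Q = 1.2560e-06
Then add 0.01115 M of J.
Step 2:
                   L          J
  init         1.059    0.01234
  Δ          0.01114   -0.01114
  eq            1.07     0.0012
  solve Keq expr → x = -0.005569; check Q = 1.2560e-06
Then remove 0.3376 M of L.
Step 3:
                   L          J
  init        0.7329     0.0012
  Δ       3.7793e-04 -3.7793e-04
  eq          0.7332 8.2174e-04
  solve Keq expr → x = -1.8896e-04; check Q = 1.2560e-06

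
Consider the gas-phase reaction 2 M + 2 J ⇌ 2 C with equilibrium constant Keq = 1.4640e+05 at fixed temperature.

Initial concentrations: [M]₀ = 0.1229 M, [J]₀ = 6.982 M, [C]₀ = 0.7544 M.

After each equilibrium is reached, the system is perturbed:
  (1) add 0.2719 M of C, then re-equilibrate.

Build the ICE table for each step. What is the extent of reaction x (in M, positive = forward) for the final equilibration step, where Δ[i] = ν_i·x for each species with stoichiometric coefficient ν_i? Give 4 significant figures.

x = -5.1776e-05 M

Q₀ = 0.7729 vs Keq = 1.4640e+05 ⇒ Q<K, forward
Step 1:
                    M           J           C
  Initial      0.1229       6.982      0.7544
  Change      -0.1226     -0.1226      0.1226
  Equil    3.3414e-04       6.859       0.877
  solve Keq expr → x = 0.06128; check Q = 1.4640e+05
Then add 0.2719 M of C.
Step 2:
                    M           J           C
  Initial  3.3414e-04       6.859       1.149
  Change   1.0355e-04  1.0355e-04 -1.0355e-04
  Equil    4.3769e-04        6.86       1.149
  solve Keq expr → x = -5.1776e-05; check Q = 1.4640e+05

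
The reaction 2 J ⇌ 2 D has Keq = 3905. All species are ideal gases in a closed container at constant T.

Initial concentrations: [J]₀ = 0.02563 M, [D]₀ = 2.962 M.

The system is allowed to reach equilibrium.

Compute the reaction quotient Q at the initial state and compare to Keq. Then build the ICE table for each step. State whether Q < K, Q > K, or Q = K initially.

Q₀ = 1.3356e+04 vs Keq = 3905 ⇒ Q>K, reverse
Step 1:
                    J           D
  init        0.02563       2.962
  Δ           0.02143    -0.02143
  eq          0.04706       2.941
  solve Keq expr → x = -0.01071; check Q = 3905

Q₀ = 1.3356e+04; Q > K (proceeds reverse)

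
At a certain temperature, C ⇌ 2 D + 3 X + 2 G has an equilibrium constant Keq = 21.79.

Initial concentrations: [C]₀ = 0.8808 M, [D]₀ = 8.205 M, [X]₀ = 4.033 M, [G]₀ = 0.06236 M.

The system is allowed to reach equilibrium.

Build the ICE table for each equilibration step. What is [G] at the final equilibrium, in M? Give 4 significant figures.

Q₀ = 19.5 vs Keq = 21.79 ⇒ Q<K, forward
Step 1:
                    C           D           X           G
  init         0.8808       8.205       4.033     0.06236
  Δ         -0.001676    0.003352    0.005028    0.003352
  eq           0.8791       8.208       4.038     0.06571
  solve Keq expr → x = 0.001676; check Q = 21.79

[G]_eq = 0.06571 M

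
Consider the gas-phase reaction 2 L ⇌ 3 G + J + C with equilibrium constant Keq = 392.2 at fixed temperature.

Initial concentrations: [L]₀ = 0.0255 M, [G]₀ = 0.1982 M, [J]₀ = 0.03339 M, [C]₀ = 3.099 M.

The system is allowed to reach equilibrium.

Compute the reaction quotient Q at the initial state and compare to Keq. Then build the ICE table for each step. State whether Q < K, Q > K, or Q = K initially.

Q₀ = 1.239; Q < K (proceeds forward)

Q₀ = 1.239 vs Keq = 392.2 ⇒ Q<K, forward
Step 1:
                    L           G           J           C
  init         0.0255      0.1982     0.03339       3.099
  Δ          -0.02337     0.03505     0.01168     0.01168
  eq          0.00213      0.2333     0.04507       3.111
  solve Keq expr → x = 0.01168; check Q = 392.2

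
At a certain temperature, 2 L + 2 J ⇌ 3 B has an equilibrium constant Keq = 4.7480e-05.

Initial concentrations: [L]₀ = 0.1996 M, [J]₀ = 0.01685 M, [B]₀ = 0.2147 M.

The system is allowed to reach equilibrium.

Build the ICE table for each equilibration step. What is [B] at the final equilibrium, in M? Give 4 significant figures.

Q₀ = 874.9 vs Keq = 4.7480e-05 ⇒ Q>K, reverse
Step 1:
                   L          J          B
  init        0.1996    0.01685     0.2147
  Δ           0.1397     0.1397    -0.2096
  eq          0.3393     0.1566   0.005117
  solve Keq expr → x = -0.06986; check Q = 4.7480e-05

[B]_eq = 0.005117 M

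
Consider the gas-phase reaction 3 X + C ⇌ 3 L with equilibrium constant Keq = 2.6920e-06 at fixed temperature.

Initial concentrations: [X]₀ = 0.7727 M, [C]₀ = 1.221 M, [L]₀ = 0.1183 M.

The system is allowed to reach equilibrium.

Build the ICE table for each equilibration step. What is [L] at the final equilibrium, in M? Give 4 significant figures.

Q₀ = 0.002939 vs Keq = 2.6920e-06 ⇒ Q>K, reverse
Step 1:
                    X           C           L
  Initial      0.7727       1.221      0.1183
  Change       0.1051     0.03504     -0.1051
  Equil        0.8778       1.256     0.01318
  solve Keq expr → x = -0.03504; check Q = 2.6920e-06

[L]_eq = 0.01318 M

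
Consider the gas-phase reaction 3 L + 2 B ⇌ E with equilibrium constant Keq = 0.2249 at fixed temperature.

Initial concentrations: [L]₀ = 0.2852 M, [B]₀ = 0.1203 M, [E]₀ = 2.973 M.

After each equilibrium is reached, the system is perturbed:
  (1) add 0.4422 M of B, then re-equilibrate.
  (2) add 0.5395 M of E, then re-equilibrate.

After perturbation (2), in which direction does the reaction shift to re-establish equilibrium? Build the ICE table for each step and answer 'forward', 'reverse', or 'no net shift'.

Direction: reverse

Q₀ = 8856 vs Keq = 0.2249 ⇒ Q>K, reverse
Step 1:
                    L           B           E
  I            0.2852      0.1203       2.973
  C             1.649         1.1     -0.5498
  E             1.935        1.22       2.423
  solve Keq expr → x = -0.5498; check Q = 0.2249
Then add 0.4422 M of B.
Step 2:
                    L           B           E
  I             1.935       1.662       2.423
  C           -0.2351     -0.1567     0.07837
  E             1.699       1.505       2.502
  solve Keq expr → x = 0.07837; check Q = 0.2249
Then add 0.5395 M of E.
Step 3:
                    L           B           E
  I             1.699       1.505       3.041
  C           0.07204     0.04803    -0.02401
  E             1.772       1.553       3.017
  solve Keq expr → x = -0.02401; check Q = 0.2249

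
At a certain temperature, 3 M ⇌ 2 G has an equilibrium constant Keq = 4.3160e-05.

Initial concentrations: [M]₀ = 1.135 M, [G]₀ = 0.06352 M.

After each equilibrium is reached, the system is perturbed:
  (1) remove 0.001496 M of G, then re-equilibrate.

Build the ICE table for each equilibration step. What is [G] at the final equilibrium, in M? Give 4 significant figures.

Q₀ = 0.00276 vs Keq = 4.3160e-05 ⇒ Q>K, reverse
Step 1:
                    M           G
  init          1.135     0.06352
  Δ           0.08205     -0.0547
  eq            1.217    0.008821
  solve Keq expr → x = -0.02735; check Q = 4.3160e-05
Then remove 0.001496 M of G.
Step 2:
                    M           G
  init          1.217    0.007325
  Δ         -0.002208    0.001472
  eq            1.215    0.008797
  solve Keq expr → x = 7.3600e-04; check Q = 4.3160e-05

[G]_eq = 0.008797 M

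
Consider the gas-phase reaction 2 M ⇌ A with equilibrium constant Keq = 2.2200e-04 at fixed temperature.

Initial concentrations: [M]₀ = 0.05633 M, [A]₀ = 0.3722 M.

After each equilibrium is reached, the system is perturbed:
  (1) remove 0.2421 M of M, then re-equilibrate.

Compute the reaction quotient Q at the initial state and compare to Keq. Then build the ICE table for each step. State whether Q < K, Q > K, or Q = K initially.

Q₀ = 117.3 vs Keq = 2.2200e-04 ⇒ Q>K, reverse
Step 1:
                   M          A
  Initial    0.05633     0.3722
  Change      0.7441    -0.3721
  Equil       0.8004 1.4224e-04
  solve Keq expr → x = -0.3721; check Q = 2.2200e-04
Then remove 0.2421 M of M.
Step 2:
                   M          A
  Initial     0.5583 1.4224e-04
  Change  1.4599e-04 -7.2994e-05
  Equil       0.5585 6.9245e-05
  solve Keq expr → x = -7.2994e-05; check Q = 2.2200e-04

Q₀ = 117.3; Q > K (proceeds reverse)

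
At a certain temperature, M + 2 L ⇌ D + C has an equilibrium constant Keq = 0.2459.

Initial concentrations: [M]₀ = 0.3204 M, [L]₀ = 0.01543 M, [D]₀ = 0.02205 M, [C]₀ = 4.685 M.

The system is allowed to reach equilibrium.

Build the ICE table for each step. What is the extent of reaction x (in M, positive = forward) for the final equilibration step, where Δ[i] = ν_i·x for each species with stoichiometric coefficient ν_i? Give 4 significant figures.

Q₀ = 1354 vs Keq = 0.2459 ⇒ Q>K, reverse
Step 1:
                  M         L         D         C
  init       0.3204   0.01543   0.02205     4.685
  Δ         0.02199   0.04397  -0.02199  -0.02199
  eq         0.3424    0.0594 6.3712e-05     4.663
  solve Keq expr → x = -0.02199; check Q = 0.2459

x = -0.02199 M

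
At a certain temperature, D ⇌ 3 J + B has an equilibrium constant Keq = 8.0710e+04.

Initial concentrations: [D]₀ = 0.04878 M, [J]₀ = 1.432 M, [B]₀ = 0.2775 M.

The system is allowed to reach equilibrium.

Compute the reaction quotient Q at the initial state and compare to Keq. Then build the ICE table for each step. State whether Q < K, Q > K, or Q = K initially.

Q₀ = 16.71; Q < K (proceeds forward)

Q₀ = 16.71 vs Keq = 8.0710e+04 ⇒ Q<K, forward
Step 1:
                    D           J           B
  I           0.04878       1.432      0.2775
  C          -0.04876      0.1463     0.04876
  E        1.5893e-05       1.578      0.3263
  solve Keq expr → x = 0.04876; check Q = 8.0710e+04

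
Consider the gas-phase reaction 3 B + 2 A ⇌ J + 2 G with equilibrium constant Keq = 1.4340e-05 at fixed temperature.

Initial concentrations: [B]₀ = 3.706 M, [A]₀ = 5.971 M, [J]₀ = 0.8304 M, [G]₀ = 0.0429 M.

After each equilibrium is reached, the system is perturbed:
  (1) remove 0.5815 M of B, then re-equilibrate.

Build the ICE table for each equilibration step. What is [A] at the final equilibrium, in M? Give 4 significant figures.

[A]_eq = 5.89 M

Q₀ = 8.4215e-07 vs Keq = 1.4340e-05 ⇒ Q<K, forward
Step 1:
                  B         A         J         G
  I           3.706     5.971    0.8304    0.0429
  C         -0.1705   -0.1136   0.05682    0.1136
  E           3.536     5.857    0.8872    0.1565
  solve Keq expr → x = 0.05682; check Q = 1.4340e-05
Then remove 0.5815 M of B.
Step 2:
                  B         A         J         G
  I           2.954     5.857    0.8872    0.1565
  C         0.04835   0.03223  -0.01612  -0.03223
  E           3.002      5.89    0.8711    0.1243
  solve Keq expr → x = -0.01612; check Q = 1.4340e-05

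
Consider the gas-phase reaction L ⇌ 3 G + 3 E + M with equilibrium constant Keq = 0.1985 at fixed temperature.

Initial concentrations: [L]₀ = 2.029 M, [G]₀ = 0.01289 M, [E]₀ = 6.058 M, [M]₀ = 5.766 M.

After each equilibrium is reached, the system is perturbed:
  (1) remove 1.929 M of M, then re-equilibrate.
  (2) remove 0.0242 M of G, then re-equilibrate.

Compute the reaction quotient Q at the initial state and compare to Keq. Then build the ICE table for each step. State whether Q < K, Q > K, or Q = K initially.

Q₀ = 0.001353; Q < K (proceeds forward)

Q₀ = 0.001353 vs Keq = 0.1985 ⇒ Q<K, forward
Step 1:
                    L           G           E           M
  I             2.029     0.01289       6.058       5.766
  C          -0.01807     0.05422     0.05422     0.01807
  E             2.011     0.06711       6.112       5.784
  solve Keq expr → x = 0.01807; check Q = 0.1985
Then remove 1.929 M of M.
Step 2:
                    L           G           E           M
  I             2.011     0.06711       6.112       3.855
  C         -0.003179    0.009537    0.009537    0.003179
  E             2.008     0.07664       6.122       3.858
  solve Keq expr → x = 0.003179; check Q = 0.1985
Then remove 0.0242 M of G.
Step 3:
                    L           G           E           M
  I             2.008     0.05244       6.122       3.858
  C         -0.007917     0.02375     0.02375    0.007917
  E                 2      0.0762       6.146       3.866
  solve Keq expr → x = 0.007917; check Q = 0.1985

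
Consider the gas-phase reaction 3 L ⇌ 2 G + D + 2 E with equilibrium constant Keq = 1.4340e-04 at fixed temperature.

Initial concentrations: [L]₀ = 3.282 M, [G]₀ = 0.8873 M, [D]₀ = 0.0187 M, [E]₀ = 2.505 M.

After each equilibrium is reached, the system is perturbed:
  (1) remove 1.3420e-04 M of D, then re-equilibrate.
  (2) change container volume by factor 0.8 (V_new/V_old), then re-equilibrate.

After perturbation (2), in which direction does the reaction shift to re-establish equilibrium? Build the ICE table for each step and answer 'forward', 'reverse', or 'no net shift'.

Direction: reverse

Q₀ = 0.002613 vs Keq = 1.4340e-04 ⇒ Q>K, reverse
Step 1:
                   L          G          D          E
  I            3.282     0.8873     0.0187      2.505
  C           0.0525     -0.035    -0.0175     -0.035
  E            3.335     0.8523     0.0012       2.47
  solve Keq expr → x = -0.0175; check Q = 1.4340e-04
Then remove 1.3420e-04 M of D.
Step 2:
                   L          G          D          E
  I            3.335     0.8523   0.001065       2.47
  C       -3.9830e-04 2.6553e-04 1.3277e-04 2.6553e-04
  E            3.334     0.8526   0.001198       2.47
  solve Keq expr → x = 1.3277e-04; check Q = 1.4340e-04
Then change container volume by factor 0.8 (V_new/V_old).
Step 3:
                   L          G          D          E
  I            4.168      1.066   0.001498      3.088
  C         0.001607  -0.001071 -5.3550e-04  -0.001071
  E            4.169      1.065 9.6230e-04      3.087
  solve Keq expr → x = -5.3550e-04; check Q = 1.4340e-04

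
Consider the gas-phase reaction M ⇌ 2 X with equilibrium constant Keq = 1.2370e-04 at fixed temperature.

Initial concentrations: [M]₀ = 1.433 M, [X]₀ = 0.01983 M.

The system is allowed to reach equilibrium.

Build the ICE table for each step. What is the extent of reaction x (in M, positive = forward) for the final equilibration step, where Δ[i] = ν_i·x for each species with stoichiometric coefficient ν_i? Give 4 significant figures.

x = -0.00325 M

Q₀ = 2.7441e-04 vs Keq = 1.2370e-04 ⇒ Q>K, reverse
Step 1:
                  M         X
  I           1.433   0.01983
  C         0.00325 -0.006501
  E           1.436   0.01333
  solve Keq expr → x = -0.00325; check Q = 1.2370e-04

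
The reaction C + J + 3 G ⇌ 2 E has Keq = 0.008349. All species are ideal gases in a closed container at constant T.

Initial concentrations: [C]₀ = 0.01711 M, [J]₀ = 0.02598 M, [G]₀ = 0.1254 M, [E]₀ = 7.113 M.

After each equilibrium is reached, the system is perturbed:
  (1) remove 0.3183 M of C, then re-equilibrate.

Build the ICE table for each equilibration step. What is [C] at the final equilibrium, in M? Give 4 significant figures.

Q₀ = 5.7720e+07 vs Keq = 0.008349 ⇒ Q>K, reverse
Step 1:
                   C          J          G          E
  I          0.01711    0.02598     0.1254      7.113
  C            2.057      2.057       6.17     -4.113
  E            2.074      2.083      6.296          3
  solve Keq expr → x = -2.057; check Q = 0.008349
Then remove 0.3183 M of C.
Step 2:
                   C          J          G          E
  I            1.756      2.083      6.296          3
  C          0.04378    0.04378     0.1313   -0.08756
  E            1.799      2.126      6.427      2.912
  solve Keq expr → x = -0.04378; check Q = 0.008349

[C]_eq = 1.799 M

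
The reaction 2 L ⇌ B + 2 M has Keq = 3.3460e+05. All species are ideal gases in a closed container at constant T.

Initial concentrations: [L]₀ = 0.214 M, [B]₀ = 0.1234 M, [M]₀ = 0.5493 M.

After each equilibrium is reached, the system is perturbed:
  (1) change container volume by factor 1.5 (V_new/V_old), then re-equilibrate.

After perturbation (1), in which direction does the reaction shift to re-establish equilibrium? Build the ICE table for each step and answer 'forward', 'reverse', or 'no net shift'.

Q₀ = 0.813 vs Keq = 3.3460e+05 ⇒ Q<K, forward
Step 1:
                  L         B         M
  I           0.214    0.1234    0.5493
  C         -0.2134    0.1067    0.2134
  E       6.3243e-04    0.2301    0.7627
  solve Keq expr → x = 0.1067; check Q = 3.3460e+05
Then change container volume by factor 1.5 (V_new/V_old).
Step 2:
                  L         B         M
  I       4.2162e-04    0.1534    0.5084
  C       -7.7274e-05 3.8637e-05 7.7274e-05
  E       3.4435e-04    0.1534    0.5085
  solve Keq expr → x = 3.8637e-05; check Q = 3.3460e+05

Direction: forward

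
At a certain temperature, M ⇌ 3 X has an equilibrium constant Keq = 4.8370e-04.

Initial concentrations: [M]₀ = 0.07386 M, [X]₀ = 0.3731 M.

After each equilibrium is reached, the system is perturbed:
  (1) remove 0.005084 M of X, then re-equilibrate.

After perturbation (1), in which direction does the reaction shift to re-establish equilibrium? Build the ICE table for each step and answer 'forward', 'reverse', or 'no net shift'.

Q₀ = 0.7032 vs Keq = 4.8370e-04 ⇒ Q>K, reverse
Step 1:
                   M          X
  Initial    0.07386     0.3731
  Change      0.1095    -0.3285
  Equil       0.1834     0.0446
  solve Keq expr → x = -0.1095; check Q = 4.8370e-04
Then remove 0.005084 M of X.
Step 2:
                   M          X
  Initial     0.1834    0.03951
  Change    -0.00165    0.00495
  Equil       0.1817    0.04446
  solve Keq expr → x = 0.00165; check Q = 4.8370e-04

Direction: forward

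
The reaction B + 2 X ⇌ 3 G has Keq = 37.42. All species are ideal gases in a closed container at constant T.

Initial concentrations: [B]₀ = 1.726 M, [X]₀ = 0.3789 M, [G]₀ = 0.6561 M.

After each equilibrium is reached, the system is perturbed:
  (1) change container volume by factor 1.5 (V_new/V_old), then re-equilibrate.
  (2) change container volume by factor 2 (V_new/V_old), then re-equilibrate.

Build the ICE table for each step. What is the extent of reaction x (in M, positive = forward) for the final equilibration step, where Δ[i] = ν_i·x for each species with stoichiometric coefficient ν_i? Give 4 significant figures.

x = 0 M

Q₀ = 1.14 vs Keq = 37.42 ⇒ Q<K, forward
Step 1:
                    B           X           G
  I             1.726      0.3789      0.6561
  C           -0.1226     -0.2452      0.3677
  E             1.603      0.1337       1.024
  solve Keq expr → x = 0.1226; check Q = 37.42
Then change container volume by factor 1.5 (V_new/V_old).
Step 2:
                    B           X           G
  I             1.069     0.08916      0.6826
  C                 0           0           0
  E             1.069     0.08916      0.6826
  solve Keq expr → x = 0; check Q = 37.42
Then change container volume by factor 2 (V_new/V_old).
Step 3:
                    B           X           G
  I            0.5345     0.04458      0.3413
  C                 0           0           0
  E            0.5345     0.04458      0.3413
  solve Keq expr → x = 0; check Q = 37.42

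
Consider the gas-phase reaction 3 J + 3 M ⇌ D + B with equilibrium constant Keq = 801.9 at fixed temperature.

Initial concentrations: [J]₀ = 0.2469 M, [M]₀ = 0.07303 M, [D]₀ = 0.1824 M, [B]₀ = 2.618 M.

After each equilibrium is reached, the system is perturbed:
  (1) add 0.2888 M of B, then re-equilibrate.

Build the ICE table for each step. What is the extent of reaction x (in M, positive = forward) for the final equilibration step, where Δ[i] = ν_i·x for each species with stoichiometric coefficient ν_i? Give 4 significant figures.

x = -0.001413 M

Q₀ = 8.1457e+04 vs Keq = 801.9 ⇒ Q>K, reverse
Step 1:
                    J           M           D           B
  init         0.2469     0.07303      0.1824       2.618
  Δ            0.1299      0.1299    -0.04329    -0.04329
  eq           0.3768      0.2029      0.1391       2.575
  solve Keq expr → x = -0.04329; check Q = 801.9
Then add 0.2888 M of B.
Step 2:
                    J           M           D           B
  init         0.3768      0.2029      0.1391       2.864
  Δ          0.004239    0.004239   -0.001413   -0.001413
  eq            0.381      0.2071      0.1377       2.862
  solve Keq expr → x = -0.001413; check Q = 801.9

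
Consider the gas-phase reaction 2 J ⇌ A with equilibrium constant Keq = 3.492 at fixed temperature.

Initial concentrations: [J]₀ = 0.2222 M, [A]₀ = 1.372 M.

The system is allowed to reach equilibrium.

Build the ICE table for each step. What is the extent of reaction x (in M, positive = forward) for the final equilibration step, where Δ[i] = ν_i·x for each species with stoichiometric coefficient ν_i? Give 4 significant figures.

x = -0.1809 M

Q₀ = 27.79 vs Keq = 3.492 ⇒ Q>K, reverse
Step 1:
                   J          A
  I           0.2222      1.372
  C           0.3618    -0.1809
  E            0.584      1.191
  solve Keq expr → x = -0.1809; check Q = 3.492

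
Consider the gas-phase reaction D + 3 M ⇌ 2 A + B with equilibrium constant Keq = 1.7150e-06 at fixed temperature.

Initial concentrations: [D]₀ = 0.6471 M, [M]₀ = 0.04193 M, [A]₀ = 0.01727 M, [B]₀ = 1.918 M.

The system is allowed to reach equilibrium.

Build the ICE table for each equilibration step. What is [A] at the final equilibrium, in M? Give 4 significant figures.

[A]_eq = 1.3553e-05 M

Q₀ = 11.99 vs Keq = 1.7150e-06 ⇒ Q>K, reverse
Step 1:
                    D           M           A           B
  init         0.6471     0.04193     0.01727       1.918
  Δ          0.008628     0.02588    -0.01726   -0.008628
  eq           0.6557     0.06781  1.3553e-05       1.909
  solve Keq expr → x = -0.008628; check Q = 1.7150e-06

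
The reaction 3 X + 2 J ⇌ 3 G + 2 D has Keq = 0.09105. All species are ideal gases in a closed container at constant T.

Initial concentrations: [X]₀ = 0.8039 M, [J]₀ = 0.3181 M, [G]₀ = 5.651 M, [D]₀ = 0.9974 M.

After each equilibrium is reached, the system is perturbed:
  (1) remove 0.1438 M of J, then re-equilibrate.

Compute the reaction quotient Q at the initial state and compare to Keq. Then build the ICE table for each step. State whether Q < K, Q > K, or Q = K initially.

Q₀ = 3415; Q > K (proceeds reverse)

Q₀ = 3415 vs Keq = 0.09105 ⇒ Q>K, reverse
Step 1:
                  X         J         G         D
  Initial    0.8039    0.3181     5.651    0.9974
  Change      1.312    0.8748    -1.312   -0.8748
  Equil       2.116     1.193     4.339    0.1226
  solve Keq expr → x = -0.4374; check Q = 0.09105
Then remove 0.1438 M of J.
Step 2:
                  X         J         G         D
  Initial     2.116     1.049     4.339    0.1226
  Change    0.01737   0.01158  -0.01737  -0.01158
  Equil       2.133     1.061     4.321     0.111
  solve Keq expr → x = -0.005789; check Q = 0.09105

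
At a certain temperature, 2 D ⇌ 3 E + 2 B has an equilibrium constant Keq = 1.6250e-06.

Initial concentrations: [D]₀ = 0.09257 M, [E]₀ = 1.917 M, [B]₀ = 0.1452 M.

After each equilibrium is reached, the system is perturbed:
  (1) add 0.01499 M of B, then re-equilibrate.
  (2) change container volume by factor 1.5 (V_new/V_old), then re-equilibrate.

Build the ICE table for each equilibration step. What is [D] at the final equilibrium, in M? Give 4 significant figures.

[D]_eq = 0.1683 M

Q₀ = 17.33 vs Keq = 1.6250e-06 ⇒ Q>K, reverse
Step 1:
                  D         E         B
  I         0.09257     1.917    0.1452
  C          0.1451   -0.2176   -0.1451
  E          0.2376     1.699 1.3674e-04
  solve Keq expr → x = -0.07253; check Q = 1.6250e-06
Then add 0.01499 M of B.
Step 2:
                  D         E         B
  I          0.2376     1.699   0.01513
  C         0.01498  -0.02247  -0.01498
  E          0.2526     1.677 1.4829e-04
  solve Keq expr → x = -0.007489; check Q = 1.6250e-06
Then change container volume by factor 1.5 (V_new/V_old).
Step 3:
                  D         E         B
  I          0.1684     1.118 9.8858e-05
  C       -8.2637e-05 1.2396e-04 8.2637e-05
  E          0.1683     1.118 1.8150e-04
  solve Keq expr → x = 4.1318e-05; check Q = 1.6250e-06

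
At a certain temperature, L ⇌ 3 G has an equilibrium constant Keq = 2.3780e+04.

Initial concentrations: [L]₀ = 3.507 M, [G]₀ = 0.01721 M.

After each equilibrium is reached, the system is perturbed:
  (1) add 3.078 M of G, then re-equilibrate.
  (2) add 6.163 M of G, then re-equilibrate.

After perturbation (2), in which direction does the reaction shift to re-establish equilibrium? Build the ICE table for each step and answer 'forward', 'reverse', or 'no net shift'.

Q₀ = 1.4535e-06 vs Keq = 2.3780e+04 ⇒ Q<K, forward
Step 1:
                   L          G
  init         3.507    0.01721
  Δ            -3.46      10.38
  eq         0.04725       10.4
  solve Keq expr → x = 3.46; check Q = 2.3780e+04
Then add 3.078 M of G.
Step 2:
                   L          G
  init       0.04725      13.47
  Δ          0.05209    -0.1563
  eq         0.09934      13.32
  solve Keq expr → x = -0.05209; check Q = 2.3780e+04
Then add 6.163 M of G.
Step 3:
                   L          G
  init       0.09934      19.48
  Δ           0.1857     -0.557
  eq           0.285      18.92
  solve Keq expr → x = -0.1857; check Q = 2.3780e+04

Direction: reverse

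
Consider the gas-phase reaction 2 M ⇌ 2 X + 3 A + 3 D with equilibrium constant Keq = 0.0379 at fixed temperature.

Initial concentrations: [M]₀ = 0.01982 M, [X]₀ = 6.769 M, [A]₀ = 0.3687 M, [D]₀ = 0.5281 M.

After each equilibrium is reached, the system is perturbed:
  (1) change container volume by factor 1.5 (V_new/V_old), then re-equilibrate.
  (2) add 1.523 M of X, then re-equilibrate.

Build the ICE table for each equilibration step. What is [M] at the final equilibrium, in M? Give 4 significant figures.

[M]_eq = 0.1056 M

Q₀ = 861 vs Keq = 0.0379 ⇒ Q>K, reverse
Step 1:
                    M           X           A           D
  init        0.01982       6.769      0.3687      0.5281
  Δ            0.1693     -0.1693      -0.254      -0.254
  eq           0.1891         6.6      0.1147      0.2741
  solve Keq expr → x = -0.08465; check Q = 0.0379
Then change container volume by factor 1.5 (V_new/V_old).
Step 2:
                    M           X           A           D
  init         0.1261         4.4     0.07649      0.1828
  Δ           -0.0278      0.0278      0.0417      0.0417
  eq          0.09828       4.428      0.1182      0.2245
  solve Keq expr → x = 0.0139; check Q = 0.0379
Then add 1.523 M of X.
Step 3:
                    M           X           A           D
  init        0.09828       5.951      0.1182      0.2245
  Δ          0.007346   -0.007346    -0.01102    -0.01102
  eq           0.1056       5.943      0.1072      0.2134
  solve Keq expr → x = -0.003673; check Q = 0.0379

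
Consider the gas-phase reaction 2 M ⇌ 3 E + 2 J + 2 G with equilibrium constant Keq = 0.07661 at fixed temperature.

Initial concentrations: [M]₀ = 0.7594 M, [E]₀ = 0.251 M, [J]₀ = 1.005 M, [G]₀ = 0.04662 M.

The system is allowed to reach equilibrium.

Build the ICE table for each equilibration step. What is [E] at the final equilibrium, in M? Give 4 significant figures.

Q₀ = 6.0194e-05 vs Keq = 0.07661 ⇒ Q<K, forward
Step 1:
                    M           E           J           G
  Initial      0.7594       0.251       1.005     0.04662
  Change      -0.2231      0.3346      0.2231      0.2231
  Equil        0.5363      0.5856       1.228      0.2697
  solve Keq expr → x = 0.1115; check Q = 0.07661

[E]_eq = 0.5856 M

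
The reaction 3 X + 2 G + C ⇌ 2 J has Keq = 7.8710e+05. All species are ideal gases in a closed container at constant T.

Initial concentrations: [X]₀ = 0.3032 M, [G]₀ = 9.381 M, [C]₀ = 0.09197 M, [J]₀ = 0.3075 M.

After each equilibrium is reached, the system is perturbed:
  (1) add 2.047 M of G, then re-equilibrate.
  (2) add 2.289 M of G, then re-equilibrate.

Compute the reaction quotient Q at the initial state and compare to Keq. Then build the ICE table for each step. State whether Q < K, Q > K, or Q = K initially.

Q₀ = 0.4191 vs Keq = 7.8710e+05 ⇒ Q<K, forward
Step 1:
                    X           G           C           J
  I            0.3032       9.381     0.09197      0.3075
  C           -0.2754     -0.1836     -0.0918      0.1836
  E            0.0278       9.197  1.6867e-04      0.4911
  solve Keq expr → x = 0.0918; check Q = 7.8710e+05
Then add 2.047 M of G.
Step 2:
                    X           G           C           J
  I            0.0278       11.24  1.6867e-04      0.4911
  C       -1.6134e-04 -1.0756e-04 -5.3781e-05  1.0756e-04
  E           0.02763       11.24  1.1489e-04      0.4912
  solve Keq expr → x = 5.3781e-05; check Q = 7.8710e+05
Then add 2.289 M of G.
Step 3:
                    X           G           C           J
  I           0.02763       13.53  1.1489e-04      0.4912
  C       -1.0396e-04 -6.9304e-05 -3.4652e-05  6.9304e-05
  E           0.02753       13.53  8.0237e-05      0.4913
  solve Keq expr → x = 3.4652e-05; check Q = 7.8710e+05

Q₀ = 0.4191; Q < K (proceeds forward)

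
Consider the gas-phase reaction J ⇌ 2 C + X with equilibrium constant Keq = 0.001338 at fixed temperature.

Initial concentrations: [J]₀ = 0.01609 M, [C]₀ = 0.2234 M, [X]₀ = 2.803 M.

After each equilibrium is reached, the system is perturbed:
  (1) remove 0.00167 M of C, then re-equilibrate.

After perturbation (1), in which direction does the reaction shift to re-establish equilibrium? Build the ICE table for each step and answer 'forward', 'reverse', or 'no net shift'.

Q₀ = 8.694 vs Keq = 0.001338 ⇒ Q>K, reverse
Step 1:
                   J          C          X
  init       0.01609     0.2234      2.803
  Δ           0.1078    -0.2156    -0.1078
  eq          0.1239   0.007842      2.695
  solve Keq expr → x = -0.1078; check Q = 0.001338
Then remove 0.00167 M of C.
Step 2:
                   J          C          X
  init        0.1239   0.006172      2.695
  Δ       -8.2138e-04   0.001643 8.2138e-04
  eq           0.123   0.007815      2.696
  solve Keq expr → x = 8.2138e-04; check Q = 0.001338

Direction: forward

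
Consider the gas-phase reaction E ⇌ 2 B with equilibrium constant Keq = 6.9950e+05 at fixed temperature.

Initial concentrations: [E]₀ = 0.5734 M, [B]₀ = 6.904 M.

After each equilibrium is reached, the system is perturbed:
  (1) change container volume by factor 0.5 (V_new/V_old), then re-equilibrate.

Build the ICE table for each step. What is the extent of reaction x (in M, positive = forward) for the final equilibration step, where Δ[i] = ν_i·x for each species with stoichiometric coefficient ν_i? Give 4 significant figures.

x = -1.8529e-04 M

Q₀ = 83.13 vs Keq = 6.9950e+05 ⇒ Q<K, forward
Step 1:
                  E         B
  Initial    0.5734     6.904
  Change    -0.5733     1.147
  Equil   9.2655e-05     8.051
  solve Keq expr → x = 0.5733; check Q = 6.9950e+05
Then change container volume by factor 0.5 (V_new/V_old).
Step 2:
                  E         B
  Initial 1.8531e-04      16.1
  Change  1.8529e-04 -3.7059e-04
  Equil   3.7060e-04      16.1
  solve Keq expr → x = -1.8529e-04; check Q = 6.9950e+05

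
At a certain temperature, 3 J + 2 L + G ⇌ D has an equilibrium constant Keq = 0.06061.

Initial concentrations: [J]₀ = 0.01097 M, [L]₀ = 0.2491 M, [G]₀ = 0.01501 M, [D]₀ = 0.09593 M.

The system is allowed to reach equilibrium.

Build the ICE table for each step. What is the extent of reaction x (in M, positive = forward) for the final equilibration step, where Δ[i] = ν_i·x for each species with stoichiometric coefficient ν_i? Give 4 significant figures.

Q₀ = 7.8020e+07 vs Keq = 0.06061 ⇒ Q>K, reverse
Step 1:
                   J          L          G          D
  I          0.01097     0.2491    0.01501    0.09593
  C           0.2877     0.1918     0.0959    -0.0959
  E           0.2987     0.4409     0.1109 3.4807e-05
  solve Keq expr → x = -0.0959; check Q = 0.06061

x = -0.0959 M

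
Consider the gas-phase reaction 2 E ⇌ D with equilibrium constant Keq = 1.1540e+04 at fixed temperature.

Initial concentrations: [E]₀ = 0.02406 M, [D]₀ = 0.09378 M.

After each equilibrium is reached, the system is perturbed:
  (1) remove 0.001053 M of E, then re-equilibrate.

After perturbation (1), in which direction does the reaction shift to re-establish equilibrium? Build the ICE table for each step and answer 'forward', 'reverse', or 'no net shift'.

Direction: reverse

Q₀ = 162 vs Keq = 1.1540e+04 ⇒ Q<K, forward
Step 1:
                    E           D
  Initial     0.02406     0.09378
  Change     -0.02105     0.01053
  Equil      0.003006      0.1043
  solve Keq expr → x = 0.01053; check Q = 1.1540e+04
Then remove 0.001053 M of E.
Step 2:
                    E           D
  Initial    0.001953      0.1043
  Change     0.001045 -5.2273e-04
  Equil      0.002999      0.1038
  solve Keq expr → x = -5.2273e-04; check Q = 1.1540e+04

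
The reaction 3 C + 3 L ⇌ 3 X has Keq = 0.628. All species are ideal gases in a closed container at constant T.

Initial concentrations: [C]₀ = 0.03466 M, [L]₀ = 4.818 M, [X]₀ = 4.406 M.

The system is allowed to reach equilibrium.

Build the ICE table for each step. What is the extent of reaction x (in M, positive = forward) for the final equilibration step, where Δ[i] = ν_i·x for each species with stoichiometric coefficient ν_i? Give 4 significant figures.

x = -0.2456 M

Q₀ = 1.8367e+04 vs Keq = 0.628 ⇒ Q>K, reverse
Step 1:
                  C         L         X
  init      0.03466     4.818     4.406
  Δ          0.7367    0.7367   -0.7367
  eq         0.7714     5.555     3.669
  solve Keq expr → x = -0.2456; check Q = 0.628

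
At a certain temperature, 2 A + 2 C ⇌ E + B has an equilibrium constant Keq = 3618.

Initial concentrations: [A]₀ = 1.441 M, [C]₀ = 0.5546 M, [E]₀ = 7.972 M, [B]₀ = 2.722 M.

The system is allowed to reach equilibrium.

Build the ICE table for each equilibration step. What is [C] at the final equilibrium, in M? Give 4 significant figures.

[C]_eq = 0.08437 M

Q₀ = 33.98 vs Keq = 3618 ⇒ Q<K, forward
Step 1:
                   A          C          E          B
  I            1.441     0.5546      7.972      2.722
  C          -0.4702    -0.4702     0.2351     0.2351
  E           0.9708    0.08437      8.207      2.957
  solve Keq expr → x = 0.2351; check Q = 3618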